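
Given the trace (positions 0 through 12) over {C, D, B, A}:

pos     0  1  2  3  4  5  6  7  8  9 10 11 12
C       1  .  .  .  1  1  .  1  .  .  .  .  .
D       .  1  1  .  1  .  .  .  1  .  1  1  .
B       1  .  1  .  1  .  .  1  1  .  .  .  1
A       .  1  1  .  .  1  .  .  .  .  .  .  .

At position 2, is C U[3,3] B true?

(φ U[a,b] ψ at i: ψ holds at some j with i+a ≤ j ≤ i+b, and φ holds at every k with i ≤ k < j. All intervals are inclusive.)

No

Need some j in [5,5] with B, and C at every k in [2,j-1].
  j=5: B false.
No j in the window works → until fails.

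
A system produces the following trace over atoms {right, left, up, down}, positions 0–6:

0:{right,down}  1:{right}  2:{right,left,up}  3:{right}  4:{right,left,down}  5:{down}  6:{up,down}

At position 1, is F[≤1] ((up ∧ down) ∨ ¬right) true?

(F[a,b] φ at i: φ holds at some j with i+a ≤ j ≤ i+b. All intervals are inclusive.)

Check ((up ∧ down) ∨ ¬right) at each j in [1,2]:
  j=1: false
  j=2: false
No position in the window satisfies it → formula fails.

No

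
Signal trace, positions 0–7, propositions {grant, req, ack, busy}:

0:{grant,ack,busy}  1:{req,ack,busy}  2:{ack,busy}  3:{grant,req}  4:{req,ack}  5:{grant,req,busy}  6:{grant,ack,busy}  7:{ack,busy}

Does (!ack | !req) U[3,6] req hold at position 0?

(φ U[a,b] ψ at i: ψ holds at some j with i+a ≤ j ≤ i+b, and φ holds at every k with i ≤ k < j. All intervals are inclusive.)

False

Need some j in [3,6] with req, and (!ack | !req) at every k in [0,j-1].
  j=3: req holds, but (!ack | !req) fails at k=1 → not this j.
  j=4: req holds, but (!ack | !req) fails at k=1 → not this j.
  j=5: req holds, but (!ack | !req) fails at k=1 → not this j.
  j=6: req false.
No j in the window works → until fails.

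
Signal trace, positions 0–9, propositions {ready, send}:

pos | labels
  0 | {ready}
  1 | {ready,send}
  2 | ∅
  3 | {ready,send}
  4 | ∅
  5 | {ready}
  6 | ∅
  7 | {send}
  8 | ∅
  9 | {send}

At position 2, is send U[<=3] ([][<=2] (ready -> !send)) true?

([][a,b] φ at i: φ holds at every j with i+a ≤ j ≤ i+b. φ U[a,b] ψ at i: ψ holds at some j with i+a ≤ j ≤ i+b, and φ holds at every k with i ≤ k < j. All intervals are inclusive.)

Need some j in [2,5] with [][<=2] (ready -> !send), and send at every k in [2,j-1].
  j=2: [][<=2] (ready -> !send) — fails at 3.
  j=3: [][<=2] (ready -> !send) — fails at 3.
  j=4: [][<=2] (ready -> !send) holds, but send fails at k=2 → not this j.
  j=5: [][<=2] (ready -> !send) holds, but send fails at k=2 → not this j.
No j in the window works → until fails.

Does not hold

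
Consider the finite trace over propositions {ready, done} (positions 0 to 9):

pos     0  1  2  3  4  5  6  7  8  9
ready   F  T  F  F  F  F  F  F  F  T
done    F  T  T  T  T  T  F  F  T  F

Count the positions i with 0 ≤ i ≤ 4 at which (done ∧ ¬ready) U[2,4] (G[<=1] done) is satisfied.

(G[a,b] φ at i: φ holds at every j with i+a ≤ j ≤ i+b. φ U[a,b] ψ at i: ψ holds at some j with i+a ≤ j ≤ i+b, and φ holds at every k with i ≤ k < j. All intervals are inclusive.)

1

Evaluate at each i in [0,4]:
  i=0: ✗ (lhs fails at k=0 before rhs at j=2)
  i=1: ✗ (lhs fails at k=1 before rhs at j=3)
  i=2: ✓ (rhs at j=4; lhs holds on [2,3])
  i=3: ✗ (no rhs in [5,7])
  i=4: ✗ (no rhs in [6,8])
Positions where it holds: {2} → 1.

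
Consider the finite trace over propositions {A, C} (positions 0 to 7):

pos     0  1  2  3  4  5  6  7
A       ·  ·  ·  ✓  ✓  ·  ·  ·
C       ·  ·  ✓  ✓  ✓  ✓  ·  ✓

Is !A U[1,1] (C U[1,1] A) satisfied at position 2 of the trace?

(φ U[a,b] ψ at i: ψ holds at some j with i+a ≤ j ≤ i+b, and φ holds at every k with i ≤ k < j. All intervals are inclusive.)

Need some j in [3,3] with (C U[1,1] A), and !A at every k in [2,j-1].
  j=3: (C U[1,1] A) holds; !A holds at every k in [2,2] → satisfied.

Holds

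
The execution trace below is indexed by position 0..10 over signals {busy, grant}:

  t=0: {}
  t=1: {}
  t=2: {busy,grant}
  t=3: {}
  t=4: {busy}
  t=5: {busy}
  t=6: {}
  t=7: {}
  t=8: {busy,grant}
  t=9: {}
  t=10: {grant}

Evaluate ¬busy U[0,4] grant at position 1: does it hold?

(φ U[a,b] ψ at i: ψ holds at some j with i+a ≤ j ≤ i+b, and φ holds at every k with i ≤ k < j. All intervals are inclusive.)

Holds

Need some j in [1,5] with grant, and ¬busy at every k in [1,j-1].
  j=1: grant false.
  j=2: grant holds; ¬busy holds at every k in [1,1] → satisfied.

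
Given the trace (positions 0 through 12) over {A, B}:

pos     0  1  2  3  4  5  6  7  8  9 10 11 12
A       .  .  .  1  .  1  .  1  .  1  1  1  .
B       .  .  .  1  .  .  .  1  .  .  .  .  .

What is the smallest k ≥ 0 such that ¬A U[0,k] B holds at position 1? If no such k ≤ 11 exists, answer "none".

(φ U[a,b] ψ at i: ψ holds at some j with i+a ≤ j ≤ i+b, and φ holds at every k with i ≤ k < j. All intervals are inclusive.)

2

Need earliest j ≥ 1 with B, and ¬A at every k in [1,j-1].
  j=1: rhs fails.
  j=2: rhs fails.
  j=3: rhs holds; lhs holds on [1,2]. k = 2.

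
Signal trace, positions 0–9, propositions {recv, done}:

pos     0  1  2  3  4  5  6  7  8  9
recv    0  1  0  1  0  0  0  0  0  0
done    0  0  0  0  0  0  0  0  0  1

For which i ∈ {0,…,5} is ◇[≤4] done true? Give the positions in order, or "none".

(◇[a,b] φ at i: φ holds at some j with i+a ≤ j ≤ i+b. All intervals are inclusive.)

5

Evaluate at each i in [0,5]:
  i=0: ✗ (none in [0,4])
  i=1: ✗ (none in [1,5])
  i=2: ✗ (none in [2,6])
  i=3: ✗ (none in [3,7])
  i=4: ✗ (none in [4,8])
  i=5: ✓ (witness j=9)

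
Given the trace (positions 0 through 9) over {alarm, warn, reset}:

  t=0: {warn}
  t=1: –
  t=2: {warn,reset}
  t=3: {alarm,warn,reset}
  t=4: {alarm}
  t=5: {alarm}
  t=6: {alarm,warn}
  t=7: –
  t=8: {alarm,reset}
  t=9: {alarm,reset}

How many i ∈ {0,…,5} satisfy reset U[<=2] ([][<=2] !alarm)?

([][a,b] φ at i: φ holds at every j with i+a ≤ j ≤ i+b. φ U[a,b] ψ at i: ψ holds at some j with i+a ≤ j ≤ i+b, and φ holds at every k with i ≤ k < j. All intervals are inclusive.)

1

Evaluate at each i in [0,5]:
  i=0: ✓ (rhs at j=0)
  i=1: ✗ (no rhs in [1,3])
  i=2: ✗ (no rhs in [2,4])
  i=3: ✗ (no rhs in [3,5])
  i=4: ✗ (no rhs in [4,6])
  i=5: ✗ (no rhs in [5,7])
Positions where it holds: {0} → 1.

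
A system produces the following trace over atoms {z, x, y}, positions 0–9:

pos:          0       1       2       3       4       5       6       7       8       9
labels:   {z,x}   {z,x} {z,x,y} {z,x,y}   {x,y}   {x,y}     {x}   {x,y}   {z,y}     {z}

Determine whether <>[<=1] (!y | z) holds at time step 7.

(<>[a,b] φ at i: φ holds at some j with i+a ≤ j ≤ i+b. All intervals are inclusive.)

Check (!y | z) at each j in [7,8]:
  j=7: false
  j=8: true
Found at j=8 → formula holds.

True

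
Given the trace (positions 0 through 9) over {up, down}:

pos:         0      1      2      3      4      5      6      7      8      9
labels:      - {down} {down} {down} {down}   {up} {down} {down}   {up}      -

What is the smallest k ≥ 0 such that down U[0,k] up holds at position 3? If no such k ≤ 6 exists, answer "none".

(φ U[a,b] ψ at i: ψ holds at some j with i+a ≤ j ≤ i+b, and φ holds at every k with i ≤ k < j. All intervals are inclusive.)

Need earliest j ≥ 3 with up, and down at every k in [3,j-1].
  j=3: rhs fails.
  j=4: rhs fails.
  j=5: rhs holds; lhs holds on [3,4]. k = 2.

2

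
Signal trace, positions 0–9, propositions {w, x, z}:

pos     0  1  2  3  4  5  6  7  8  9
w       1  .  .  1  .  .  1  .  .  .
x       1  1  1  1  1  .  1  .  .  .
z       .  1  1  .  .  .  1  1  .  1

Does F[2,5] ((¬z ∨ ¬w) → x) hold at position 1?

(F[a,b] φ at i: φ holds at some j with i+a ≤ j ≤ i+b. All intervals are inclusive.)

Check ((¬z ∨ ¬w) → x) at each j in [3,6]:
  j=3: true
  j=4: true
  j=5: false
  j=6: true
Found at j=3 → formula holds.

Yes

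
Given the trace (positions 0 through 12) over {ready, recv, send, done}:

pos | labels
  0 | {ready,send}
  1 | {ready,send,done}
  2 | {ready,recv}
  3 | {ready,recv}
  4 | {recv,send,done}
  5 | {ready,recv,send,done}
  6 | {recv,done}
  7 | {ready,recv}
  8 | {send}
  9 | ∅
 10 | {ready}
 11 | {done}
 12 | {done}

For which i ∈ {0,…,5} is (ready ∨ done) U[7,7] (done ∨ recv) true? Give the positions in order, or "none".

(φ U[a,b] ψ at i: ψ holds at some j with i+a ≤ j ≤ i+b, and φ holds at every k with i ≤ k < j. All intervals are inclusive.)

Evaluate at each i in [0,5]:
  i=0: ✓ (rhs at j=7; lhs holds on [0,6])
  i=1: ✗ (no rhs in [8,8])
  i=2: ✗ (no rhs in [9,9])
  i=3: ✗ (no rhs in [10,10])
  i=4: ✗ (lhs fails at k=8 before rhs at j=11)
  i=5: ✗ (lhs fails at k=8 before rhs at j=12)

0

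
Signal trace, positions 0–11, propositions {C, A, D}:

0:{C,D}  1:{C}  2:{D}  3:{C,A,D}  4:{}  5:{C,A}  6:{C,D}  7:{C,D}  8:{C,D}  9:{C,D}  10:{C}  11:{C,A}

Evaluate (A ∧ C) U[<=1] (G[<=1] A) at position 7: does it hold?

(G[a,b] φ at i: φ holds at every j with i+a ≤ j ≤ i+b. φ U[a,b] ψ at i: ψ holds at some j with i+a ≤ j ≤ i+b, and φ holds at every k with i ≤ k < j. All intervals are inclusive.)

Need some j in [7,8] with G[<=1] A, and (A ∧ C) at every k in [7,j-1].
  j=7: G[<=1] A — fails at 7.
  j=8: G[<=1] A — fails at 8.
No j in the window works → until fails.

False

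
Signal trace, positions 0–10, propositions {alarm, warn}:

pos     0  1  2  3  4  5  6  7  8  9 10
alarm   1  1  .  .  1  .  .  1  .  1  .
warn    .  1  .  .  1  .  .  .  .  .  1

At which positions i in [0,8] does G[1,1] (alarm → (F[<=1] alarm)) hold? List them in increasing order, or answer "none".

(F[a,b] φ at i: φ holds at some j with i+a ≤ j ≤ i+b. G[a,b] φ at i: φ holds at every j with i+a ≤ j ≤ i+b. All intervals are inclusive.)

0, 1, 2, 3, 4, 5, 6, 7, 8

Evaluate at each i in [0,8]:
  i=0: ✓ (all of [1,1])
  i=1: ✓ (all of [2,2])
  i=2: ✓ (all of [3,3])
  i=3: ✓ (all of [4,4])
  i=4: ✓ (all of [5,5])
  i=5: ✓ (all of [6,6])
  i=6: ✓ (all of [7,7])
  i=7: ✓ (all of [8,8])
  i=8: ✓ (all of [9,9])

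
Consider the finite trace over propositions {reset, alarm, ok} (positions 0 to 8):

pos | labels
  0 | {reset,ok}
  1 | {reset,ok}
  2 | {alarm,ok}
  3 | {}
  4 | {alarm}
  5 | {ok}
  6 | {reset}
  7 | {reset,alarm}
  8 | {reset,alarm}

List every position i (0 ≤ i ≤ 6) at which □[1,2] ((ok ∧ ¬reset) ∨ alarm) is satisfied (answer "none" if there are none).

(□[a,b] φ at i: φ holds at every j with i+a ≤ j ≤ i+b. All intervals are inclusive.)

Evaluate at each i in [0,6]:
  i=0: ✗ (fails at j=1)
  i=1: ✗ (fails at j=3)
  i=2: ✗ (fails at j=3)
  i=3: ✓ (all of [4,5])
  i=4: ✗ (fails at j=6)
  i=5: ✗ (fails at j=6)
  i=6: ✓ (all of [7,8])

3, 6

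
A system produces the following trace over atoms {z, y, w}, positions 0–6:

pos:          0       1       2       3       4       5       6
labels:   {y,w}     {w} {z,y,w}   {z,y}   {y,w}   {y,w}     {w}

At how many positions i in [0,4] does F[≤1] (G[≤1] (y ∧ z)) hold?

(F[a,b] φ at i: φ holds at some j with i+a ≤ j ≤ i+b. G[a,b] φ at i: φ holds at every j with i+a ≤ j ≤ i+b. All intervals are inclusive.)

Evaluate at each i in [0,4]:
  i=0: ✗ (none in [0,1])
  i=1: ✓ (witness j=2)
  i=2: ✓ (witness j=2)
  i=3: ✗ (none in [3,4])
  i=4: ✗ (none in [4,5])
Positions where it holds: {1, 2} → 2.

2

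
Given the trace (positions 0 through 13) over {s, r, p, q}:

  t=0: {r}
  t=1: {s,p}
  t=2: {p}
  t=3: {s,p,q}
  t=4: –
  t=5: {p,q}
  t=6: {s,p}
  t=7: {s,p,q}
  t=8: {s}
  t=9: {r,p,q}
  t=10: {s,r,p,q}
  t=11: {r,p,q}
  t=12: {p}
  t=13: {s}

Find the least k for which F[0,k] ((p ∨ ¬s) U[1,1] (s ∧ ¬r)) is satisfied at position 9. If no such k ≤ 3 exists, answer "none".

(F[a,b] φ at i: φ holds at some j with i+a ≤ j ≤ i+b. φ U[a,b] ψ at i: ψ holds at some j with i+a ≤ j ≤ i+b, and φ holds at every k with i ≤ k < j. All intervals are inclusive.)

3

Scan j = 9,10,… for ((p ∨ ¬s) U[1,1] (s ∧ ¬r)):
  j=9: fails
  j=10: fails
  j=11: fails
  j=12: holds
First hit at j=12, so smallest k = 12-9 = 3.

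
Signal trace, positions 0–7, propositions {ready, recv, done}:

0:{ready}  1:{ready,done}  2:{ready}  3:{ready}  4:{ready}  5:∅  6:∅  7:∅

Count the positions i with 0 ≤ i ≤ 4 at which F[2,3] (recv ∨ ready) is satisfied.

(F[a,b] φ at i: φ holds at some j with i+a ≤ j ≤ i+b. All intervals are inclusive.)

Evaluate at each i in [0,4]:
  i=0: ✓ (witness j=2)
  i=1: ✓ (witness j=3)
  i=2: ✓ (witness j=4)
  i=3: ✗ (none in [5,6])
  i=4: ✗ (none in [6,7])
Positions where it holds: {0, 1, 2} → 3.

3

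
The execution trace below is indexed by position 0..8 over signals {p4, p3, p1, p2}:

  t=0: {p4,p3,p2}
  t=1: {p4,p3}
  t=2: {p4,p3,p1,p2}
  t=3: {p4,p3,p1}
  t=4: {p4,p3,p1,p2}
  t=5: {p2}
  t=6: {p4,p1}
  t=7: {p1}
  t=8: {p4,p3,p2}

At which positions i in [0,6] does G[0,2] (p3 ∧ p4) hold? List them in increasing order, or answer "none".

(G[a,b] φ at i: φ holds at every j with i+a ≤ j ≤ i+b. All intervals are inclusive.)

0, 1, 2

Evaluate at each i in [0,6]:
  i=0: ✓ (all of [0,2])
  i=1: ✓ (all of [1,3])
  i=2: ✓ (all of [2,4])
  i=3: ✗ (fails at j=5)
  i=4: ✗ (fails at j=5)
  i=5: ✗ (fails at j=5)
  i=6: ✗ (fails at j=6)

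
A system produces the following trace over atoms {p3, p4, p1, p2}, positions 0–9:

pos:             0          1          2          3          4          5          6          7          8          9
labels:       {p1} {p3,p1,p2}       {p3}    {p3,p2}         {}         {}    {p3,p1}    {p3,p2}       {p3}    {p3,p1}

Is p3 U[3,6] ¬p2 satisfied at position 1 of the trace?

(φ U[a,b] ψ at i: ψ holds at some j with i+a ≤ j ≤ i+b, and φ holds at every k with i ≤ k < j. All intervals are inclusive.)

Yes

Need some j in [4,7] with ¬p2, and p3 at every k in [1,j-1].
  j=4: ¬p2 holds; p3 holds at every k in [1,3] → satisfied.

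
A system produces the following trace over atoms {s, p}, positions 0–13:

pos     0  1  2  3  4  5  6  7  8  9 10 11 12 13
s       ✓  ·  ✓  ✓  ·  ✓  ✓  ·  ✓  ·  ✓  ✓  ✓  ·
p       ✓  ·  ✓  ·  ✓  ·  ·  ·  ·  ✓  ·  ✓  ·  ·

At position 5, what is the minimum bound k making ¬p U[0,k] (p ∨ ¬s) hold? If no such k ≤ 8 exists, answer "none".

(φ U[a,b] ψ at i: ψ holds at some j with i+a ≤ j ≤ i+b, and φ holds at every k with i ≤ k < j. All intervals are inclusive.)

Need earliest j ≥ 5 with (p ∨ ¬s), and ¬p at every k in [5,j-1].
  j=5: rhs fails.
  j=6: rhs fails.
  j=7: rhs holds; lhs holds on [5,6]. k = 2.

2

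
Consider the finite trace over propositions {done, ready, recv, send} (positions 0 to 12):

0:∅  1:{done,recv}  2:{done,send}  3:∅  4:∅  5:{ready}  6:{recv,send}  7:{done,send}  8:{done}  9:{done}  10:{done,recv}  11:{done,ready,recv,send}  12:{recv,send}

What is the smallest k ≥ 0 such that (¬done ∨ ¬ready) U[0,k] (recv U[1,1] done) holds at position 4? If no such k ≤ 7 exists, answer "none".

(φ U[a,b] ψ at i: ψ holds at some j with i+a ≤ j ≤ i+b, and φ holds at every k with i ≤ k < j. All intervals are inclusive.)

2

Need earliest j ≥ 4 with (recv U[1,1] done), and (¬done ∨ ¬ready) at every k in [4,j-1].
  j=4: rhs fails.
  j=5: rhs fails.
  j=6: rhs holds; lhs holds on [4,5]. k = 2.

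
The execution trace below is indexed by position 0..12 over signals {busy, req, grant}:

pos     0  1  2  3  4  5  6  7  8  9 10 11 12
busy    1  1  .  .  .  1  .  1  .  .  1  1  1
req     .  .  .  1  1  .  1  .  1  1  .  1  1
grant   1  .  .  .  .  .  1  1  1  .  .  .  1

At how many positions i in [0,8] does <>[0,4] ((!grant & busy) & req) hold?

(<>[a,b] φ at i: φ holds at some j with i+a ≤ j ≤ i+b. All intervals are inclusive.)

2

Evaluate at each i in [0,8]:
  i=0: ✗ (none in [0,4])
  i=1: ✗ (none in [1,5])
  i=2: ✗ (none in [2,6])
  i=3: ✗ (none in [3,7])
  i=4: ✗ (none in [4,8])
  i=5: ✗ (none in [5,9])
  i=6: ✗ (none in [6,10])
  i=7: ✓ (witness j=11)
  i=8: ✓ (witness j=11)
Positions where it holds: {7, 8} → 2.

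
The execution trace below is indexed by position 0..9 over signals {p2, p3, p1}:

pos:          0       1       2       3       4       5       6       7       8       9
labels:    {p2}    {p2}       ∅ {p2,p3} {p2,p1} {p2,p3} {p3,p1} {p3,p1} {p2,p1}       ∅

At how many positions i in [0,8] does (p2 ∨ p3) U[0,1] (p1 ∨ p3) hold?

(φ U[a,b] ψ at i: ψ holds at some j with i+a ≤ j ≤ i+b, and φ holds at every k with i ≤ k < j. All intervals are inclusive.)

6

Evaluate at each i in [0,8]:
  i=0: ✗ (no rhs in [0,1])
  i=1: ✗ (no rhs in [1,2])
  i=2: ✗ (lhs fails at k=2 before rhs at j=3)
  i=3: ✓ (rhs at j=3)
  i=4: ✓ (rhs at j=4)
  i=5: ✓ (rhs at j=5)
  i=6: ✓ (rhs at j=6)
  i=7: ✓ (rhs at j=7)
  i=8: ✓ (rhs at j=8)
Positions where it holds: {3, 4, 5, 6, 7, 8} → 6.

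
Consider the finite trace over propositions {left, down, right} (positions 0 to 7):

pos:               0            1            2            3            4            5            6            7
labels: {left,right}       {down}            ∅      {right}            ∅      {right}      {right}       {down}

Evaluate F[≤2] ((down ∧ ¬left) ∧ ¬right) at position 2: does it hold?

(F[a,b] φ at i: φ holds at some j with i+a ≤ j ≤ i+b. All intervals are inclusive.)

No

Check ((down ∧ ¬left) ∧ ¬right) at each j in [2,4]:
  j=2: false
  j=3: false
  j=4: false
No position in the window satisfies it → formula fails.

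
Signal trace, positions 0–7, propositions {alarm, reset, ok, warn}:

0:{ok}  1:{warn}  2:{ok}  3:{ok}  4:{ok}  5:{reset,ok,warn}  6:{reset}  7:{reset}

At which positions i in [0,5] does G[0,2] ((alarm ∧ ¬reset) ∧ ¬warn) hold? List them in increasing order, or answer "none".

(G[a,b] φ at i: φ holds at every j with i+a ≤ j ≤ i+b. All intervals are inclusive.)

Evaluate at each i in [0,5]:
  i=0: ✗ (fails at j=0)
  i=1: ✗ (fails at j=1)
  i=2: ✗ (fails at j=2)
  i=3: ✗ (fails at j=3)
  i=4: ✗ (fails at j=4)
  i=5: ✗ (fails at j=5)

none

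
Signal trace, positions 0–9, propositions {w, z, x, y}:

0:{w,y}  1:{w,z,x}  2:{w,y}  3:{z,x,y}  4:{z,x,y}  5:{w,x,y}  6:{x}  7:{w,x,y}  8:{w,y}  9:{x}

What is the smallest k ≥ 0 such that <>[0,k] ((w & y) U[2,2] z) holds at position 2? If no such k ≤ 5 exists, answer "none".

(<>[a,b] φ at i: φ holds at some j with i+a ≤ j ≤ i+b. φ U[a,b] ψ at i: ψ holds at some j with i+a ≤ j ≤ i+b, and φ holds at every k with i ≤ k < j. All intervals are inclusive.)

Scan j = 2,3,… for ((w & y) U[2,2] z):
  j=2: fails
  j=3: fails
  j=4: fails
  j=5: fails
  j=6: fails
  j=7: fails
No j in [2,7] satisfies it → none.

none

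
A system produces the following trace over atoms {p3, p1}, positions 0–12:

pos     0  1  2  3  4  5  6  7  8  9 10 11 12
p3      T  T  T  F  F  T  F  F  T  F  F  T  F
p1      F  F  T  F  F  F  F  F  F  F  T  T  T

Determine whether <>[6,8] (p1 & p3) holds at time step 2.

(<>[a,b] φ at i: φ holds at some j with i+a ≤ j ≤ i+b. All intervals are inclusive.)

False

Check (p1 & p3) at each j in [8,10]:
  j=8: false
  j=9: false
  j=10: false
No position in the window satisfies it → formula fails.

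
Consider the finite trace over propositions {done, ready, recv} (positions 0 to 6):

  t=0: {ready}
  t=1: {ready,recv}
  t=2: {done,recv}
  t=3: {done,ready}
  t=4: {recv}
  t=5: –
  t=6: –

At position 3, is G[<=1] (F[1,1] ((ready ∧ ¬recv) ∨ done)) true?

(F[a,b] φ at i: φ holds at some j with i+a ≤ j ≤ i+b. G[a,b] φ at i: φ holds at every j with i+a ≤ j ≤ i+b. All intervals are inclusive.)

No

Check F[1,1] ((ready ∧ ¬recv) ∨ done) at every j in [3,4]:
  j=3: fails (none in [4,4])
  j=4: fails (none in [5,5])
Fails at j=3 → formula fails.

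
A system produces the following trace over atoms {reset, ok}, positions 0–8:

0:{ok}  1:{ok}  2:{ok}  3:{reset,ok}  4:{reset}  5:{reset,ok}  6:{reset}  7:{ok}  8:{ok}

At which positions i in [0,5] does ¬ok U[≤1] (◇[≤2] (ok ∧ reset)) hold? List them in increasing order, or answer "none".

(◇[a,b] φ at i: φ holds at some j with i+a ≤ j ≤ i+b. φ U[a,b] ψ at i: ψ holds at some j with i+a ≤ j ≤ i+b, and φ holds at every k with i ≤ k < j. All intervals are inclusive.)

Evaluate at each i in [0,5]:
  i=0: ✗ (lhs fails at k=0 before rhs at j=1)
  i=1: ✓ (rhs at j=1)
  i=2: ✓ (rhs at j=2)
  i=3: ✓ (rhs at j=3)
  i=4: ✓ (rhs at j=4)
  i=5: ✓ (rhs at j=5)

1, 2, 3, 4, 5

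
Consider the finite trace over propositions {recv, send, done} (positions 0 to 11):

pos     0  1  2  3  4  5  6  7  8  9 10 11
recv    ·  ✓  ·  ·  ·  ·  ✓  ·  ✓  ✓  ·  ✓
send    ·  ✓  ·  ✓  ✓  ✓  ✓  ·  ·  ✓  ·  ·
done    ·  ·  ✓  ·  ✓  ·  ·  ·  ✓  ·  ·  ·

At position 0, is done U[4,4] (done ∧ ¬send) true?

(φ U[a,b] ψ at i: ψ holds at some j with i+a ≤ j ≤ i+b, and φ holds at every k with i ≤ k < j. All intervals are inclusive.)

Need some j in [4,4] with (done ∧ ¬send), and done at every k in [0,j-1].
  j=4: (done ∧ ¬send) false.
No j in the window works → until fails.

No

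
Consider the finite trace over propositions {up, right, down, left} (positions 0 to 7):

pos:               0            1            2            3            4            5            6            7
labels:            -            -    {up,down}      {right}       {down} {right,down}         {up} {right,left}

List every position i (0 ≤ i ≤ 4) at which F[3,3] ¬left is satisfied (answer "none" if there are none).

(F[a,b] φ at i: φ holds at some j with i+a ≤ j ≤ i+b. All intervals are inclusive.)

Evaluate at each i in [0,4]:
  i=0: ✓ (witness j=3)
  i=1: ✓ (witness j=4)
  i=2: ✓ (witness j=5)
  i=3: ✓ (witness j=6)
  i=4: ✗ (none in [7,7])

0, 1, 2, 3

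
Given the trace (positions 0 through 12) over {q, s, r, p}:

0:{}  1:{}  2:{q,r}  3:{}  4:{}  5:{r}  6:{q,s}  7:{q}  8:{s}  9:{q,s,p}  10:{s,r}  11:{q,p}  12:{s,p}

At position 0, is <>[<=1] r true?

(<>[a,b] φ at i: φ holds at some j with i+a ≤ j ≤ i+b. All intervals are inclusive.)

Check r at each j in [0,1]:
  j=0: false
  j=1: false
No position in the window satisfies it → formula fails.

False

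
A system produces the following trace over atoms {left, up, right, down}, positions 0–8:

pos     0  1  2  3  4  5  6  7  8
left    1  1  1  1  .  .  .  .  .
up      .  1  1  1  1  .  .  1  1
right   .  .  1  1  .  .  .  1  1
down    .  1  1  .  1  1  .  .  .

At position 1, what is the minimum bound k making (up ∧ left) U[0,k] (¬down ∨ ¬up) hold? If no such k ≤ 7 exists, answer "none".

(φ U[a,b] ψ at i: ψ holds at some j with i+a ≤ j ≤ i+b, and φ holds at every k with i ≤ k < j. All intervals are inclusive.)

Need earliest j ≥ 1 with (¬down ∨ ¬up), and (up ∧ left) at every k in [1,j-1].
  j=1: rhs fails.
  j=2: rhs fails.
  j=3: rhs holds; lhs holds on [1,2]. k = 2.

2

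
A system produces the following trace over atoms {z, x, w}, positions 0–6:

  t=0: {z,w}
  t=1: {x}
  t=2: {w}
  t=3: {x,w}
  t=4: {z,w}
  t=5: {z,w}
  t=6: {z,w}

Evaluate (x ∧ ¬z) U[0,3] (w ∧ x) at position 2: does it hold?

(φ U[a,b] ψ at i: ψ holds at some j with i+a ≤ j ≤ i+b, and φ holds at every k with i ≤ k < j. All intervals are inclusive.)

Need some j in [2,5] with (w ∧ x), and (x ∧ ¬z) at every k in [2,j-1].
  j=2: (w ∧ x) false.
  j=3: (w ∧ x) holds, but (x ∧ ¬z) fails at k=2 → not this j.
  j=4: (w ∧ x) false.
  j=5: (w ∧ x) false.
No j in the window works → until fails.

Does not hold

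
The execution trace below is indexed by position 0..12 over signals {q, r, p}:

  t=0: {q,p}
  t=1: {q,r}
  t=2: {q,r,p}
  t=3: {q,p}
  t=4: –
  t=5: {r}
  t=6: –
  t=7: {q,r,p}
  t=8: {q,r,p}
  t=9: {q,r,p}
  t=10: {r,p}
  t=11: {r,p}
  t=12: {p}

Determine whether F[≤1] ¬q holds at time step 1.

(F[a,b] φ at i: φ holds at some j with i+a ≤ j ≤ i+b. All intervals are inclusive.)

No

Check ¬q at each j in [1,2]:
  j=1: false
  j=2: false
No position in the window satisfies it → formula fails.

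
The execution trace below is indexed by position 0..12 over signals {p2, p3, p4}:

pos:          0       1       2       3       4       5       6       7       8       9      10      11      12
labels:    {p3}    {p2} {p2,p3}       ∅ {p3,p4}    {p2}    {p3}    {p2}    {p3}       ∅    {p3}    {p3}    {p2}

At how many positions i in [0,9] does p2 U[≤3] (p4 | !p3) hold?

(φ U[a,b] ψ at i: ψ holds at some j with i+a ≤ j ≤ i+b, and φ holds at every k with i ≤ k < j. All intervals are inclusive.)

7

Evaluate at each i in [0,9]:
  i=0: ✗ (lhs fails at k=0 before rhs at j=1)
  i=1: ✓ (rhs at j=1)
  i=2: ✓ (rhs at j=3; lhs holds on [2,2])
  i=3: ✓ (rhs at j=3)
  i=4: ✓ (rhs at j=4)
  i=5: ✓ (rhs at j=5)
  i=6: ✗ (lhs fails at k=6 before rhs at j=7)
  i=7: ✓ (rhs at j=7)
  i=8: ✗ (lhs fails at k=8 before rhs at j=9)
  i=9: ✓ (rhs at j=9)
Positions where it holds: {1, 2, 3, 4, 5, 7, 9} → 7.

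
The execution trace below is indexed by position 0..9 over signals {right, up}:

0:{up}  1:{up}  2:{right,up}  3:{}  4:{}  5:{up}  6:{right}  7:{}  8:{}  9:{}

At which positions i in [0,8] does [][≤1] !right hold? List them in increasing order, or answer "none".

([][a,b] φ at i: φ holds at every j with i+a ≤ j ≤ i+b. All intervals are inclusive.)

Evaluate at each i in [0,8]:
  i=0: ✓ (all of [0,1])
  i=1: ✗ (fails at j=2)
  i=2: ✗ (fails at j=2)
  i=3: ✓ (all of [3,4])
  i=4: ✓ (all of [4,5])
  i=5: ✗ (fails at j=6)
  i=6: ✗ (fails at j=6)
  i=7: ✓ (all of [7,8])
  i=8: ✓ (all of [8,9])

0, 3, 4, 7, 8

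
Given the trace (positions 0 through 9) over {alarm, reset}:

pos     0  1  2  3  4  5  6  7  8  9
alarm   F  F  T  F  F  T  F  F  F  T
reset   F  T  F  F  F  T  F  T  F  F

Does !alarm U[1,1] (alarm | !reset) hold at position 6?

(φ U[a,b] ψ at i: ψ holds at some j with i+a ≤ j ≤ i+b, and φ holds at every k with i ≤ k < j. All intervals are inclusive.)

No

Need some j in [7,7] with (alarm | !reset), and !alarm at every k in [6,j-1].
  j=7: (alarm | !reset) false.
No j in the window works → until fails.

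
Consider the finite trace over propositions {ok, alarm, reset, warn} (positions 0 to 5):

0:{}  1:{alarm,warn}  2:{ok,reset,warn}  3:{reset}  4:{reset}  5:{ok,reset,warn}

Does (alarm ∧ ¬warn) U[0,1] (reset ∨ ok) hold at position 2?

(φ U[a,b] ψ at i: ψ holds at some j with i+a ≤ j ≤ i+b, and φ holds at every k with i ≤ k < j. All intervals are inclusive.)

Yes

Need some j in [2,3] with (reset ∨ ok), and (alarm ∧ ¬warn) at every k in [2,j-1].
  j=2: (reset ∨ ok) holds; no prefix to check → satisfied.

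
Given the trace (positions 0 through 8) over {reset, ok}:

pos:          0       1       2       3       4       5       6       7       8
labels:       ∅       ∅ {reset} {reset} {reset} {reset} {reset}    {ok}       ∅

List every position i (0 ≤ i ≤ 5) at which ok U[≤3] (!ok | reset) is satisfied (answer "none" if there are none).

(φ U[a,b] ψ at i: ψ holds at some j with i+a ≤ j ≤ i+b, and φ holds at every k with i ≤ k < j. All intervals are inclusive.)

0, 1, 2, 3, 4, 5

Evaluate at each i in [0,5]:
  i=0: ✓ (rhs at j=0)
  i=1: ✓ (rhs at j=1)
  i=2: ✓ (rhs at j=2)
  i=3: ✓ (rhs at j=3)
  i=4: ✓ (rhs at j=4)
  i=5: ✓ (rhs at j=5)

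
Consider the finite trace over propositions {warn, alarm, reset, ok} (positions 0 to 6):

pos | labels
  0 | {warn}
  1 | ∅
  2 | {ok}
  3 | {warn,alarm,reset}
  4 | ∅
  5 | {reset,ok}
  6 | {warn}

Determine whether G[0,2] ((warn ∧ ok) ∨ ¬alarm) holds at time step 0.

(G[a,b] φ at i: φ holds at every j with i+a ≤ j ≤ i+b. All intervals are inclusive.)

Check ((warn ∧ ok) ∨ ¬alarm) at every j in [0,2]:
  j=0: true
  j=1: true
  j=2: true
All positions satisfy it → formula holds.

Yes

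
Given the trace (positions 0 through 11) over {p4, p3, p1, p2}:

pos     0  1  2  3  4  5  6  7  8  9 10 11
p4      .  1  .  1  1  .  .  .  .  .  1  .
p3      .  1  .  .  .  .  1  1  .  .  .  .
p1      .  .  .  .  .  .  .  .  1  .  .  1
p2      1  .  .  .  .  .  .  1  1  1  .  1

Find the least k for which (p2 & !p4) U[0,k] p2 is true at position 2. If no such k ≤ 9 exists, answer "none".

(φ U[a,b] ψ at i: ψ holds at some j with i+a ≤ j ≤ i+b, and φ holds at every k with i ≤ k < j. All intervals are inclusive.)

Need earliest j ≥ 2 with p2, and (p2 & !p4) at every k in [2,j-1].
  j=2: rhs fails.
  j=3: rhs fails.
  j=4: rhs fails.
  j=5: rhs fails.
  j=6: rhs fails.
  j=7: rhs holds but lhs fails at k=2.
  j=8: rhs holds but lhs fails at k=2.
  j=9: rhs holds but lhs fails at k=2.
  j=10: rhs fails.
  j=11: rhs holds but lhs fails at k=2.
No witness within the range → none.

none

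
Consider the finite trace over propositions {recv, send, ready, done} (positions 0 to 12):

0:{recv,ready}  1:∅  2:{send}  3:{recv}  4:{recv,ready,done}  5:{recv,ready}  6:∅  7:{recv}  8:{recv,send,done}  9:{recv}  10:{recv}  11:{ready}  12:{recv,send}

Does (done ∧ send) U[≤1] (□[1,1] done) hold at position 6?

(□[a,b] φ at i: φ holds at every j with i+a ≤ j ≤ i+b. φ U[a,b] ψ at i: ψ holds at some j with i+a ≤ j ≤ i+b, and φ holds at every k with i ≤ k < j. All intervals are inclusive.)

False

Need some j in [6,7] with □[1,1] done, and (done ∧ send) at every k in [6,j-1].
  j=6: □[1,1] done — fails at 7.
  j=7: □[1,1] done holds, but (done ∧ send) fails at k=6 → not this j.
No j in the window works → until fails.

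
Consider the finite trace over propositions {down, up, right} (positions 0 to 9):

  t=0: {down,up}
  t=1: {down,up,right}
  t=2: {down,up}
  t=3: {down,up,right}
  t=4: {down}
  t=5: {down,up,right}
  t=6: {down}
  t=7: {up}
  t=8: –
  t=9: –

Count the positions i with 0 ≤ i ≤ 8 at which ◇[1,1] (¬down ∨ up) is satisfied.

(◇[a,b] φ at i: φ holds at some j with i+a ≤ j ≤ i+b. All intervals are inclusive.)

7

Evaluate at each i in [0,8]:
  i=0: ✓ (witness j=1)
  i=1: ✓ (witness j=2)
  i=2: ✓ (witness j=3)
  i=3: ✗ (none in [4,4])
  i=4: ✓ (witness j=5)
  i=5: ✗ (none in [6,6])
  i=6: ✓ (witness j=7)
  i=7: ✓ (witness j=8)
  i=8: ✓ (witness j=9)
Positions where it holds: {0, 1, 2, 4, 6, 7, 8} → 7.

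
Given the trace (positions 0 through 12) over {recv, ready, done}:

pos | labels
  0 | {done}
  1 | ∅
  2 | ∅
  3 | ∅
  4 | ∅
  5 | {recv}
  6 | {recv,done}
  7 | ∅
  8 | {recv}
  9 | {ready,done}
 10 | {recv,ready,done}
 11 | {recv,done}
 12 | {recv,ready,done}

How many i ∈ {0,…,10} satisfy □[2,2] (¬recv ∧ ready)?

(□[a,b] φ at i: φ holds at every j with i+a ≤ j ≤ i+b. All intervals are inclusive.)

Evaluate at each i in [0,10]:
  i=0: ✗ (fails at j=2)
  i=1: ✗ (fails at j=3)
  i=2: ✗ (fails at j=4)
  i=3: ✗ (fails at j=5)
  i=4: ✗ (fails at j=6)
  i=5: ✗ (fails at j=7)
  i=6: ✗ (fails at j=8)
  i=7: ✓ (all of [9,9])
  i=8: ✗ (fails at j=10)
  i=9: ✗ (fails at j=11)
  i=10: ✗ (fails at j=12)
Positions where it holds: {7} → 1.

1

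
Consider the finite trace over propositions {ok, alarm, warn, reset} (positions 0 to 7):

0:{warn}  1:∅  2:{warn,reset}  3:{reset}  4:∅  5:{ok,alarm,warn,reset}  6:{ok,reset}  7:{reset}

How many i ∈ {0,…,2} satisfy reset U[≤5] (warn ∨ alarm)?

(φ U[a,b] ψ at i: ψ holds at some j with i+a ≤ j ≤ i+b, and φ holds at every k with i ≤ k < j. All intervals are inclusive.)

Evaluate at each i in [0,2]:
  i=0: ✓ (rhs at j=0)
  i=1: ✗ (lhs fails at k=1 before rhs at j=2)
  i=2: ✓ (rhs at j=2)
Positions where it holds: {0, 2} → 2.

2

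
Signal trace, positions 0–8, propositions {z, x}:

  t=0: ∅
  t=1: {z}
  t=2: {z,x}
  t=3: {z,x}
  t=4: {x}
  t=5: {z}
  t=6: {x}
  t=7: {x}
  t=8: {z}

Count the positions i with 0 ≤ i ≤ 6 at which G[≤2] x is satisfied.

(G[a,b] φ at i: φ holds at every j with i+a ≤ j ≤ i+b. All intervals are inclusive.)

1

Evaluate at each i in [0,6]:
  i=0: ✗ (fails at j=0)
  i=1: ✗ (fails at j=1)
  i=2: ✓ (all of [2,4])
  i=3: ✗ (fails at j=5)
  i=4: ✗ (fails at j=5)
  i=5: ✗ (fails at j=5)
  i=6: ✗ (fails at j=8)
Positions where it holds: {2} → 1.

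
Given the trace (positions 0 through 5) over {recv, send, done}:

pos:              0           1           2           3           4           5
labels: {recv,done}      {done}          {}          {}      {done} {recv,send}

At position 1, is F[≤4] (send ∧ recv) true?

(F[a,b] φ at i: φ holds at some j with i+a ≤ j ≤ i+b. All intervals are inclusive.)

Holds

Check (send ∧ recv) at each j in [1,5]:
  j=1: false
  j=2: false
  j=3: false
  j=4: false
  j=5: true
Found at j=5 → formula holds.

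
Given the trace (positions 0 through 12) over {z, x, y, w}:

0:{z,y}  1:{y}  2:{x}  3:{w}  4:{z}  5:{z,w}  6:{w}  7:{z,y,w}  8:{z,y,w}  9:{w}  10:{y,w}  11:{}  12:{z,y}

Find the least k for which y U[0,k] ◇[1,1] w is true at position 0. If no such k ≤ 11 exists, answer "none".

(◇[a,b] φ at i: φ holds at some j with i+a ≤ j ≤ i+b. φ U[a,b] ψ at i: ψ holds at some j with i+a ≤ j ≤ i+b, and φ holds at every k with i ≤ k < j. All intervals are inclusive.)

Need earliest j ≥ 0 with ◇[1,1] w, and y at every k in [0,j-1].
  j=0: rhs fails.
  j=1: rhs fails.
  j=2: rhs holds; lhs holds on [0,1]. k = 2.

2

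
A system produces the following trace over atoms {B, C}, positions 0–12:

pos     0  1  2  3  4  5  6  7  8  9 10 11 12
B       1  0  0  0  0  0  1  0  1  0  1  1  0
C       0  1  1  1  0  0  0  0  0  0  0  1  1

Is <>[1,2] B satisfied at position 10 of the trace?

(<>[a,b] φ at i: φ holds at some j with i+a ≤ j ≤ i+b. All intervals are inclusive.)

True

Check B at each j in [11,12]:
  j=11: true
  j=12: false
Found at j=11 → formula holds.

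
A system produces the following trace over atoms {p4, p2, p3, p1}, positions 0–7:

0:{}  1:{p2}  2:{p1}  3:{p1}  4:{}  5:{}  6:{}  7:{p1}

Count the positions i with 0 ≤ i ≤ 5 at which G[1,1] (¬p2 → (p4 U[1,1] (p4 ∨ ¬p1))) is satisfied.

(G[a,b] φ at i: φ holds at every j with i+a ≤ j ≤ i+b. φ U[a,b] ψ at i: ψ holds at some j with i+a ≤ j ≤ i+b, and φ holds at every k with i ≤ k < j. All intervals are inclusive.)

1

Evaluate at each i in [0,5]:
  i=0: ✓ (all of [1,1])
  i=1: ✗ (fails at j=2)
  i=2: ✗ (fails at j=3)
  i=3: ✗ (fails at j=4)
  i=4: ✗ (fails at j=5)
  i=5: ✗ (fails at j=6)
Positions where it holds: {0} → 1.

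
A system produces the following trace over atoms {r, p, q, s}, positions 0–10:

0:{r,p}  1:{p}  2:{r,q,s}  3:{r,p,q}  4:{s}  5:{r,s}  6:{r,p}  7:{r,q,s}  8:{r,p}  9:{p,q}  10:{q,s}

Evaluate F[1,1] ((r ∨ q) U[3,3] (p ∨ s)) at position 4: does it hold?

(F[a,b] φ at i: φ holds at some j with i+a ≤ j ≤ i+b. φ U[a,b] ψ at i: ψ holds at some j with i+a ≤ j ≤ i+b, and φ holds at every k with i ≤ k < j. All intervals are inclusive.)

Check ((r ∨ q) U[3,3] (p ∨ s)) at each j in [5,5]:
  j=5: holds
Found at j=5 → formula holds.

Holds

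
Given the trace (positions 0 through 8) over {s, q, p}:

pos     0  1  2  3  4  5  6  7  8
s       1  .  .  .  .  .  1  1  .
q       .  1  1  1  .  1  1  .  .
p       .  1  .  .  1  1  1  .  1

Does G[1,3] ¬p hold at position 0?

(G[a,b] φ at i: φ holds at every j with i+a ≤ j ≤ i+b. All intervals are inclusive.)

Check ¬p at every j in [1,3]:
  j=1: false
  j=2: true
  j=3: true
Fails at j=1 → formula fails.

Does not hold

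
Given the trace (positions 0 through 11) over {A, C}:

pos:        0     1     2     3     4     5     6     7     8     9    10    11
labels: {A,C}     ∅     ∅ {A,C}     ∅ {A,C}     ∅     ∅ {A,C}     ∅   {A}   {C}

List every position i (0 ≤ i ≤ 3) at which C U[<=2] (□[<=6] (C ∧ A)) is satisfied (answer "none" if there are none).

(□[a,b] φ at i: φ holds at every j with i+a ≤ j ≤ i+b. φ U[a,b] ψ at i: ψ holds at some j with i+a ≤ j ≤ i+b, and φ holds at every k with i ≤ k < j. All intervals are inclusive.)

Evaluate at each i in [0,3]:
  i=0: ✗ (no rhs in [0,2])
  i=1: ✗ (no rhs in [1,3])
  i=2: ✗ (no rhs in [2,4])
  i=3: ✗ (no rhs in [3,5])

none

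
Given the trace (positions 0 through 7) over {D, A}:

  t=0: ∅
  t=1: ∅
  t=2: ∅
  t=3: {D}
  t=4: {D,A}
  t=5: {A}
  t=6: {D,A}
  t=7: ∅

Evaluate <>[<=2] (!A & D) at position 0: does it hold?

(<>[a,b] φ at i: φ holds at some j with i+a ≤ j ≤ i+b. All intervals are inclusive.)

Check (!A & D) at each j in [0,2]:
  j=0: false
  j=1: false
  j=2: false
No position in the window satisfies it → formula fails.

Does not hold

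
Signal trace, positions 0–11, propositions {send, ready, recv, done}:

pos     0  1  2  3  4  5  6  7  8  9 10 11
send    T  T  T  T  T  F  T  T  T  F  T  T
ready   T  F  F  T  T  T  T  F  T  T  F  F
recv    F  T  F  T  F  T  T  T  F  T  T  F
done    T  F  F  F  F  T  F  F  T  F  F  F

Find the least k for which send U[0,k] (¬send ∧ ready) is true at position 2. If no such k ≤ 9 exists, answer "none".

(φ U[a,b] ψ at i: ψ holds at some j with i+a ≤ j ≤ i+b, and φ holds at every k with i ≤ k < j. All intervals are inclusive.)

3

Need earliest j ≥ 2 with (¬send ∧ ready), and send at every k in [2,j-1].
  j=2: rhs fails.
  j=3: rhs fails.
  j=4: rhs fails.
  j=5: rhs holds; lhs holds on [2,4]. k = 3.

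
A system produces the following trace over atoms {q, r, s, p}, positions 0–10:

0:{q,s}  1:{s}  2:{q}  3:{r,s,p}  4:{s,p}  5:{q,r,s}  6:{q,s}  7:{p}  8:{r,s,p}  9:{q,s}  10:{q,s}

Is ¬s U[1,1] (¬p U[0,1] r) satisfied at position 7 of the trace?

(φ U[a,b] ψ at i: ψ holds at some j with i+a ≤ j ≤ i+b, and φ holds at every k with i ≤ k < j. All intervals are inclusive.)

Yes

Need some j in [8,8] with (¬p U[0,1] r), and ¬s at every k in [7,j-1].
  j=8: (¬p U[0,1] r) holds; ¬s holds at every k in [7,7] → satisfied.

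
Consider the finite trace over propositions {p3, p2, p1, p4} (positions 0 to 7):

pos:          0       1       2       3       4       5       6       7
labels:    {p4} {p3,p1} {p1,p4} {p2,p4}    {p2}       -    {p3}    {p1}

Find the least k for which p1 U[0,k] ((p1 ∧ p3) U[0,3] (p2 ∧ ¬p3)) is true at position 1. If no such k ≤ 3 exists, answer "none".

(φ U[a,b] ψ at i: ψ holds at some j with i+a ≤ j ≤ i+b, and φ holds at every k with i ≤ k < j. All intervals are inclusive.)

Need earliest j ≥ 1 with ((p1 ∧ p3) U[0,3] (p2 ∧ ¬p3)), and p1 at every k in [1,j-1].
  j=1: rhs fails.
  j=2: rhs fails.
  j=3: rhs holds; lhs holds on [1,2]. k = 2.

2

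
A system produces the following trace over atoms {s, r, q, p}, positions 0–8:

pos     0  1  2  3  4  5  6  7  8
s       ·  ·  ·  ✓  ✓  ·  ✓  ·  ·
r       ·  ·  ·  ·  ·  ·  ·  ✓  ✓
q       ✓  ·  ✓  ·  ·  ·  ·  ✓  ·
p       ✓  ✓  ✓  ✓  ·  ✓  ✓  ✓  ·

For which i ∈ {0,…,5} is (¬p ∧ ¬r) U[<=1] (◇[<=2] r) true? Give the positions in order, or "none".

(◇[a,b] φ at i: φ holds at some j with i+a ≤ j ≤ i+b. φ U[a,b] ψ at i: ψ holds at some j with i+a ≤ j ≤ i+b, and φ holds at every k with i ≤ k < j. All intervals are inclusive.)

4, 5

Evaluate at each i in [0,5]:
  i=0: ✗ (no rhs in [0,1])
  i=1: ✗ (no rhs in [1,2])
  i=2: ✗ (no rhs in [2,3])
  i=3: ✗ (no rhs in [3,4])
  i=4: ✓ (rhs at j=5; lhs holds on [4,4])
  i=5: ✓ (rhs at j=5)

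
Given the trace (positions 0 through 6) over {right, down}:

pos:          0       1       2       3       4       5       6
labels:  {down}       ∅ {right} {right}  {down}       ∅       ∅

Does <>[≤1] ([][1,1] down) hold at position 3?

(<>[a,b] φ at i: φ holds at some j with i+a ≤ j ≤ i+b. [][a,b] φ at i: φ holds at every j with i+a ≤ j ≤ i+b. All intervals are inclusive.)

Yes

Check [][1,1] down at each j in [3,4]:
  j=3: holds on [4,4]
  j=4: fails at 5
Found at j=3 → formula holds.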